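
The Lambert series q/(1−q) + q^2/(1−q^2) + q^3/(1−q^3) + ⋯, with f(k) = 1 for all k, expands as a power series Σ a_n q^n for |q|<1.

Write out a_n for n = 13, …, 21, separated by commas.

d|13:{1,13}  Σf=1+1=2
n=14: 1·14 2·7 7·2 14·1  f→[1+1+1+1]=4
q^15  k|15↦f(k): 1:1 3:1 5:1 15:1  a_15=4
q^16  k|16↦f(k): 1:1 2:1 4:1 8:1 16:1  a_16=5
[q^17] f(17)=1,f(1)=1 ⇒ 2
[q^18] f(1)=1,f(2)=1,f(3)=1,f(6)=1,f(9)=1,f(18)=1 ⇒ 6
n=19: 1·19 19·1  f→[1+1]=2
n=20: 1·20 2·10 4·5 5·4 10·2 20·1  f→[1+1+1+1+1+1]=6
[q^21] f(1)=1,f(3)=1,f(7)=1,f(21)=1 ⇒ 4

2, 4, 4, 5, 2, 6, 2, 6, 4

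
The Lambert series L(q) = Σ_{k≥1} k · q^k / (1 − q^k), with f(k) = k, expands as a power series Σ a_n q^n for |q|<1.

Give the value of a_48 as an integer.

a_48 = 124

d|48:{48,24,16,12,8,6,4,3,2,1}  Σf=48+24+16+12+8+6+4+3+2+1=124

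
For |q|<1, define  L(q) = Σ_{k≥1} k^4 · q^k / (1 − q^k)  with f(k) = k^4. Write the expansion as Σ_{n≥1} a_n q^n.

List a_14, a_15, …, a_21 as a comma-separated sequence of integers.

n=14: 1·14 2·7 7·2 14·1  f→[1+16+2401+38416]=40834
n=15: 1·15 3·5 5·3 15·1  f→[1+81+625+50625]=51332
d|16:{1,2,4,8,16}  Σf=1+16+256+4096+65536=69905
n=17: 17·1 1·17  f→[83521+1]=83522
[q^18] f(1)=1,f(2)=16,f(3)=81,f(6)=1296,f(9)=6561,f(18)=104976 ⇒ 112931
q^19  k|19↦f(k): 1:1 19:130321  a_19=130322
d|20:{1,2,4,5,10,20}  Σf=1+16+256+625+10000+160000=170898
d|21:{21,7,3,1}  Σf=194481+2401+81+1=196964

40834, 51332, 69905, 83522, 112931, 130322, 170898, 196964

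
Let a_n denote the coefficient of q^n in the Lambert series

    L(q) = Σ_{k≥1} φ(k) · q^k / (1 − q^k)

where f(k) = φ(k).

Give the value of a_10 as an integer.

[q^10] φ(10)=4,φ(5)=4,φ(2)=1,φ(1)=1 ⇒ 10

a_10 = 10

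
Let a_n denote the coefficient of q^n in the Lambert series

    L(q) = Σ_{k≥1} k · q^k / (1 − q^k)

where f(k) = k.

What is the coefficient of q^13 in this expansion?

n=13: 13·1 1·13  f→[13+1]=14

a_13 = 14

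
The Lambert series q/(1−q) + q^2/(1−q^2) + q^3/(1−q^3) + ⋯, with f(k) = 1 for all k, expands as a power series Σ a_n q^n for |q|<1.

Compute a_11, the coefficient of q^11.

n=11: 1·11 11·1  f→[1+1]=2

a_11 = 2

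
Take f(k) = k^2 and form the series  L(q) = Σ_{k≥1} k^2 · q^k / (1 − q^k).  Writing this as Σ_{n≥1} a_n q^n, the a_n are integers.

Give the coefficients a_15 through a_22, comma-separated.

d|15:{1,3,5,15}  Σf=1+9+25+225=260
d|16:{1,2,4,8,16}  Σf=1+4+16+64+256=341
[q^17] f(1)=1,f(17)=289 ⇒ 290
d|18:{1,2,3,6,9,18}  Σf=1+4+9+36+81+324=455
d|19:{1,19}  Σf=1+361=362
d|20:{20,10,5,4,2,1}  Σf=400+100+25+16+4+1=546
[q^21] f(21)=441,f(7)=49,f(3)=9,f(1)=1 ⇒ 500
q^22  k|22↦f(k): 22:484 11:121 2:4 1:1  a_22=610

260, 341, 290, 455, 362, 546, 500, 610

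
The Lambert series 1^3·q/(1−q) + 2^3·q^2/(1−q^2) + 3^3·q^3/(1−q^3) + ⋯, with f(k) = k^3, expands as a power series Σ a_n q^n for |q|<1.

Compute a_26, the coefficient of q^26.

[q^26] f(1)=1,f(2)=8,f(13)=2197,f(26)=17576 ⇒ 19782

a_26 = 19782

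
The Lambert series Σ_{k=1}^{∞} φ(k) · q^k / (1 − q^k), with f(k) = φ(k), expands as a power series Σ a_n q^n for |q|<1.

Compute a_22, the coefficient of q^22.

q^22  k|22↦φ(k): 22:10 11:10 2:1 1:1  a_22=22

a_22 = 22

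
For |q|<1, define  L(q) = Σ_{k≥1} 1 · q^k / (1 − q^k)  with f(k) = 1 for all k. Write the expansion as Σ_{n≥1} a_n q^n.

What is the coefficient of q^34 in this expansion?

a_34 = 4

q^34  k|34↦f(k): 34:1 17:1 2:1 1:1  a_34=4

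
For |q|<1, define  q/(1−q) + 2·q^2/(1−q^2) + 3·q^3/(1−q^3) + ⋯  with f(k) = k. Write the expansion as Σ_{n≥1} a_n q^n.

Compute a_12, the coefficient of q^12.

a_12 = 28

d|12:{12,6,4,3,2,1}  Σf=12+6+4+3+2+1=28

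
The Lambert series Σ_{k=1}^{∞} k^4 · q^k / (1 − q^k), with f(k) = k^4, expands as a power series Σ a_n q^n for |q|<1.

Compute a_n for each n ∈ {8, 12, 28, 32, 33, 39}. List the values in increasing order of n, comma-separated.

4369, 22386, 655746, 1118481, 1200644, 2342084

n=8: 8·1 4·2 2·4 1·8  f→[4096+256+16+1]=4369
q^12  k|12↦f(k): 12:20736 6:1296 4:256 3:81 2:16 1:1  a_12=22386
[q^28] f(1)=1,f(2)=16,f(4)=256,f(7)=2401,f(14)=38416,f(28)=614656 ⇒ 655746
d|32:{1,2,4,8,16,32}  Σf=1+16+256+4096+65536+1048576=1118481
n=33: 33·1 11·3 3·11 1·33  f→[1185921+14641+81+1]=1200644
n=39: 1·39 3·13 13·3 39·1  f→[1+81+28561+2313441]=2342084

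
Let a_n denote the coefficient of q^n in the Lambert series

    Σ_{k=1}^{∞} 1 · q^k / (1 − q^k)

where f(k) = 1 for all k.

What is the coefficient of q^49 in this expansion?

[q^49] f(49)=1,f(7)=1,f(1)=1 ⇒ 3

a_49 = 3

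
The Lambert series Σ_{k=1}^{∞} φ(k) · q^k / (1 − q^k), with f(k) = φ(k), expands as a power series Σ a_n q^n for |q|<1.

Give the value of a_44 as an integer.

n=44: 1·44 2·22 4·11 11·4 22·2 44·1  φ→[1+1+2+10+10+20]=44

a_44 = 44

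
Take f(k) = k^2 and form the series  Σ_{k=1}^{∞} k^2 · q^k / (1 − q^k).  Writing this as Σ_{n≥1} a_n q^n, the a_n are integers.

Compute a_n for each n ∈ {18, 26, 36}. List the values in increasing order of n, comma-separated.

q^18  k|18↦f(k): 18:324 9:81 6:36 3:9 2:4 1:1  a_18=455
q^26  k|26↦f(k): 26:676 13:169 2:4 1:1  a_26=850
n=36: 1·36 2·18 3·12 4·9 6·6 9·4 12·3 18·2 36·1  f→[1+4+9+16+36+81+144+324+1296]=1911

455, 850, 1911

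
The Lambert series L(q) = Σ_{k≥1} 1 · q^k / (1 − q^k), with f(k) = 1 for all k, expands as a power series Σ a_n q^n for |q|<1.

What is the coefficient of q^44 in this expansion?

a_44 = 6

n=44: 1·44 2·22 4·11 11·4 22·2 44·1  f→[1+1+1+1+1+1]=6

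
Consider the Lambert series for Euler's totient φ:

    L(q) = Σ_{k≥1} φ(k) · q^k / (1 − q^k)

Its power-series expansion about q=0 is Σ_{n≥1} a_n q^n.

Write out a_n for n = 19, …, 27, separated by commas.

q^19  k|19↦φ(k): 19:18 1:1  a_19=19
q^20  k|20↦φ(k): 20:8 10:4 5:4 4:2 2:1 1:1  a_20=20
q^21  k|21↦φ(k): 1:1 3:2 7:6 21:12  a_21=21
[q^22] φ(22)=10,φ(11)=10,φ(2)=1,φ(1)=1 ⇒ 22
n=23: 1·23 23·1  φ→[1+22]=23
d|24:{1,2,3,4,6,8,12,24}  Σφ=1+1+2+2+2+4+4+8=24
d|25:{1,5,25}  Σφ=1+4+20=25
[q^26] φ(1)=1,φ(2)=1,φ(13)=12,φ(26)=12 ⇒ 26
[q^27] φ(27)=18,φ(9)=6,φ(3)=2,φ(1)=1 ⇒ 27

19, 20, 21, 22, 23, 24, 25, 26, 27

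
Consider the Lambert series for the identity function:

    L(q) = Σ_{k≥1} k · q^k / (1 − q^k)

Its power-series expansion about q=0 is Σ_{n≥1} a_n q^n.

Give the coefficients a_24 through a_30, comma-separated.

60, 31, 42, 40, 56, 30, 72

d|24:{24,12,8,6,4,3,2,1}  Σf=24+12+8+6+4+3+2+1=60
q^25  k|25↦f(k): 1:1 5:5 25:25  a_25=31
q^26  k|26↦f(k): 1:1 2:2 13:13 26:26  a_26=42
d|27:{27,9,3,1}  Σf=27+9+3+1=40
n=28: 28·1 14·2 7·4 4·7 2·14 1·28  f→[28+14+7+4+2+1]=56
[q^29] f(29)=29,f(1)=1 ⇒ 30
q^30  k|30↦f(k): 30:30 15:15 10:10 6:6 5:5 3:3 2:2 1:1  a_30=72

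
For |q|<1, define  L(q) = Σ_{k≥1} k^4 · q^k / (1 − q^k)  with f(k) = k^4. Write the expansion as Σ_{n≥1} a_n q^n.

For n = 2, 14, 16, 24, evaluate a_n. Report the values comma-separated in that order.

17, 40834, 69905, 358258

n=2: 1·2 2·1  f→[1+16]=17
n=14: 1·14 2·7 7·2 14·1  f→[1+16+2401+38416]=40834
[q^16] f(1)=1,f(2)=16,f(4)=256,f(8)=4096,f(16)=65536 ⇒ 69905
n=24: 1·24 2·12 3·8 4·6 6·4 8·3 12·2 24·1  f→[1+16+81+256+1296+4096+20736+331776]=358258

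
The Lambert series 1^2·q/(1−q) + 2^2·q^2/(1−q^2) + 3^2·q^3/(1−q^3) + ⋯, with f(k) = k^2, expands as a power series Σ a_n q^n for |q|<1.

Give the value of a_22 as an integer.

d|22:{1,2,11,22}  Σf=1+4+121+484=610

a_22 = 610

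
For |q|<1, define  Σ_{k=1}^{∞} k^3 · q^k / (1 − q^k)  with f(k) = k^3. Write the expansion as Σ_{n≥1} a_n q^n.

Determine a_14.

a_14 = 3096

n=14: 1·14 2·7 7·2 14·1  f→[1+8+343+2744]=3096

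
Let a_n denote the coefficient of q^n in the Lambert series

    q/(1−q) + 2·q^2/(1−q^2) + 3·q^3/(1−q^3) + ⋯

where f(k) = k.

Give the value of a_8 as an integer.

q^8  k|8↦f(k): 8:8 4:4 2:2 1:1  a_8=15

a_8 = 15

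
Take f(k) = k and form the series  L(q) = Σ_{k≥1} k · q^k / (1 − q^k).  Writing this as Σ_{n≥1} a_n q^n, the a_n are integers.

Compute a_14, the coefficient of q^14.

a_14 = 24

q^14  k|14↦f(k): 14:14 7:7 2:2 1:1  a_14=24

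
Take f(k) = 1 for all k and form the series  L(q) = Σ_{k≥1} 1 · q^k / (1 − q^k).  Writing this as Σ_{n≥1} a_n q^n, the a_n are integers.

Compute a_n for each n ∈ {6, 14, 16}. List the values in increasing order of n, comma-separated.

q^6  k|6↦f(k): 1:1 2:1 3:1 6:1  a_6=4
n=14: 1·14 2·7 7·2 14·1  f→[1+1+1+1]=4
[q^16] f(1)=1,f(2)=1,f(4)=1,f(8)=1,f(16)=1 ⇒ 5

4, 4, 5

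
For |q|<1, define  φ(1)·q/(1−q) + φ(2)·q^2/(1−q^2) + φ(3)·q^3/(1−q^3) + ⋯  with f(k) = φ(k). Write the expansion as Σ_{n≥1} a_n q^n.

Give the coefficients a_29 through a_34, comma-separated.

d|29:{29,1}  Σφ=28+1=29
d|30:{30,15,10,6,5,3,2,1}  Σφ=8+8+4+2+4+2+1+1=30
n=31: 1·31 31·1  φ→[1+30]=31
n=32: 32·1 16·2 8·4 4·8 2·16 1·32  φ→[16+8+4+2+1+1]=32
d|33:{1,3,11,33}  Σφ=1+2+10+20=33
n=34: 34·1 17·2 2·17 1·34  φ→[16+16+1+1]=34

29, 30, 31, 32, 33, 34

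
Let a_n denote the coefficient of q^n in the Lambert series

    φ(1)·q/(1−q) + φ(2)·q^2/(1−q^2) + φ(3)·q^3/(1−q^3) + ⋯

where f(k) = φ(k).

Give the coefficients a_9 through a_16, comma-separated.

d|9:{9,3,1}  Σφ=6+2+1=9
[q^10] φ(1)=1,φ(2)=1,φ(5)=4,φ(10)=4 ⇒ 10
[q^11] φ(1)=1,φ(11)=10 ⇒ 11
d|12:{1,2,3,4,6,12}  Σφ=1+1+2+2+2+4=12
d|13:{13,1}  Σφ=12+1=13
n=14: 14·1 7·2 2·7 1·14  φ→[6+6+1+1]=14
n=15: 15·1 5·3 3·5 1·15  φ→[8+4+2+1]=15
[q^16] φ(16)=8,φ(8)=4,φ(4)=2,φ(2)=1,φ(1)=1 ⇒ 16

9, 10, 11, 12, 13, 14, 15, 16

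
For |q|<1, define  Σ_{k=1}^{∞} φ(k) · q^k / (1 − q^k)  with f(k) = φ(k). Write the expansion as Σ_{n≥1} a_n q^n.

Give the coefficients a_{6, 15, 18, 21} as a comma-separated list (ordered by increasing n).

[q^6] φ(6)=2,φ(3)=2,φ(2)=1,φ(1)=1 ⇒ 6
q^15  k|15↦φ(k): 15:8 5:4 3:2 1:1  a_15=15
q^18  k|18↦φ(k): 18:6 9:6 6:2 3:2 2:1 1:1  a_18=18
d|21:{21,7,3,1}  Σφ=12+6+2+1=21

6, 15, 18, 21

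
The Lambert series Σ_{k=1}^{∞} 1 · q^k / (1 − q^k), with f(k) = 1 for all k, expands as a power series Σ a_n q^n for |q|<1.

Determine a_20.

n=20: 20·1 10·2 5·4 4·5 2·10 1·20  f→[1+1+1+1+1+1]=6

a_20 = 6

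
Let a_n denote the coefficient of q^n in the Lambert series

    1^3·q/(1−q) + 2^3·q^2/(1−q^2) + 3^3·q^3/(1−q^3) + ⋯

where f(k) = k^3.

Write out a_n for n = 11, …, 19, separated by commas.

1332, 2044, 2198, 3096, 3528, 4681, 4914, 6813, 6860

[q^11] f(11)=1331,f(1)=1 ⇒ 1332
[q^12] f(1)=1,f(2)=8,f(3)=27,f(4)=64,f(6)=216,f(12)=1728 ⇒ 2044
q^13  k|13↦f(k): 1:1 13:2197  a_13=2198
d|14:{14,7,2,1}  Σf=2744+343+8+1=3096
[q^15] f(15)=3375,f(5)=125,f(3)=27,f(1)=1 ⇒ 3528
q^16  k|16↦f(k): 1:1 2:8 4:64 8:512 16:4096  a_16=4681
q^17  k|17↦f(k): 1:1 17:4913  a_17=4914
[q^18] f(1)=1,f(2)=8,f(3)=27,f(6)=216,f(9)=729,f(18)=5832 ⇒ 6813
n=19: 1·19 19·1  f→[1+6859]=6860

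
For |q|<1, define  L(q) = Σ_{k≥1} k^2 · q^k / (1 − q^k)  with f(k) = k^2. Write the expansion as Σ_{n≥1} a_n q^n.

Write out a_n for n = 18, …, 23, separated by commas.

455, 362, 546, 500, 610, 530

d|18:{1,2,3,6,9,18}  Σf=1+4+9+36+81+324=455
d|19:{19,1}  Σf=361+1=362
q^20  k|20↦f(k): 20:400 10:100 5:25 4:16 2:4 1:1  a_20=546
q^21  k|21↦f(k): 21:441 7:49 3:9 1:1  a_21=500
n=22: 1·22 2·11 11·2 22·1  f→[1+4+121+484]=610
n=23: 23·1 1·23  f→[529+1]=530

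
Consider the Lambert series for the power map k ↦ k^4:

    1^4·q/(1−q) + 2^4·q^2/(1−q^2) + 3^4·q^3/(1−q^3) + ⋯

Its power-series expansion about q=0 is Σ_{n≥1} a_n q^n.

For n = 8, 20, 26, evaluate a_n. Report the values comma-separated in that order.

q^8  k|8↦f(k): 8:4096 4:256 2:16 1:1  a_8=4369
[q^20] f(20)=160000,f(10)=10000,f(5)=625,f(4)=256,f(2)=16,f(1)=1 ⇒ 170898
q^26  k|26↦f(k): 1:1 2:16 13:28561 26:456976  a_26=485554

4369, 170898, 485554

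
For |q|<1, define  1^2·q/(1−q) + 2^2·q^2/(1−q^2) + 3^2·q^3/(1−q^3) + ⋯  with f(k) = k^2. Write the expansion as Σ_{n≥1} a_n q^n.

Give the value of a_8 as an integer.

[q^8] f(8)=64,f(4)=16,f(2)=4,f(1)=1 ⇒ 85

a_8 = 85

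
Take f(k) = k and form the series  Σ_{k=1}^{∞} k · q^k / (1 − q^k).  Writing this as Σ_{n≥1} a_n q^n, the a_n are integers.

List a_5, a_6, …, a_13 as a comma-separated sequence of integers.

6, 12, 8, 15, 13, 18, 12, 28, 14

q^5  k|5↦f(k): 1:1 5:5  a_5=6
n=6: 6·1 3·2 2·3 1·6  f→[6+3+2+1]=12
d|7:{1,7}  Σf=1+7=8
q^8  k|8↦f(k): 8:8 4:4 2:2 1:1  a_8=15
n=9: 1·9 3·3 9·1  f→[1+3+9]=13
n=10: 10·1 5·2 2·5 1·10  f→[10+5+2+1]=18
q^11  k|11↦f(k): 11:11 1:1  a_11=12
q^12  k|12↦f(k): 1:1 2:2 3:3 4:4 6:6 12:12  a_12=28
q^13  k|13↦f(k): 1:1 13:13  a_13=14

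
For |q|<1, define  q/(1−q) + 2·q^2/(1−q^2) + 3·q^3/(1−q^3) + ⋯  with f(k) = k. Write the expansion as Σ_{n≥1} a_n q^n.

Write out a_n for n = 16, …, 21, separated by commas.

31, 18, 39, 20, 42, 32

d|16:{1,2,4,8,16}  Σf=1+2+4+8+16=31
n=17: 1·17 17·1  f→[1+17]=18
q^18  k|18↦f(k): 18:18 9:9 6:6 3:3 2:2 1:1  a_18=39
d|19:{1,19}  Σf=1+19=20
[q^20] f(20)=20,f(10)=10,f(5)=5,f(4)=4,f(2)=2,f(1)=1 ⇒ 42
[q^21] f(21)=21,f(7)=7,f(3)=3,f(1)=1 ⇒ 32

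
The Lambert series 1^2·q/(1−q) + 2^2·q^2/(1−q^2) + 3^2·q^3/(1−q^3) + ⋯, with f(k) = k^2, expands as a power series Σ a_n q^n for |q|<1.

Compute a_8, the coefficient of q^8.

a_8 = 85

[q^8] f(1)=1,f(2)=4,f(4)=16,f(8)=64 ⇒ 85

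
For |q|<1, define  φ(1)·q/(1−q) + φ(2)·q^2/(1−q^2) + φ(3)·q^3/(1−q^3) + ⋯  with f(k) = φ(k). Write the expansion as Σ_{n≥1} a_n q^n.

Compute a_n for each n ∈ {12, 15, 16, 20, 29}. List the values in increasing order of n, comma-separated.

d|12:{12,6,4,3,2,1}  Σφ=4+2+2+2+1+1=12
n=15: 15·1 5·3 3·5 1·15  φ→[8+4+2+1]=15
n=16: 1·16 2·8 4·4 8·2 16·1  φ→[1+1+2+4+8]=16
d|20:{1,2,4,5,10,20}  Σφ=1+1+2+4+4+8=20
d|29:{1,29}  Σφ=1+28=29

12, 15, 16, 20, 29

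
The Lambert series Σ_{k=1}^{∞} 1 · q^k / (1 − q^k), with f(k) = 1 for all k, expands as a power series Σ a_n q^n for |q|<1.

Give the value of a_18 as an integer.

q^18  k|18↦f(k): 1:1 2:1 3:1 6:1 9:1 18:1  a_18=6

a_18 = 6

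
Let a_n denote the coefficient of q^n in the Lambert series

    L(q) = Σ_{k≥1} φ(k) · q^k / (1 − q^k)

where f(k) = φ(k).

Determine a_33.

[q^33] φ(1)=1,φ(3)=2,φ(11)=10,φ(33)=20 ⇒ 33

a_33 = 33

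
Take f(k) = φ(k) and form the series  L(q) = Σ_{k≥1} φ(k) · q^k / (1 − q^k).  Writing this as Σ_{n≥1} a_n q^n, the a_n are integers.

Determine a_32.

[q^32] φ(32)=16,φ(16)=8,φ(8)=4,φ(4)=2,φ(2)=1,φ(1)=1 ⇒ 32

a_32 = 32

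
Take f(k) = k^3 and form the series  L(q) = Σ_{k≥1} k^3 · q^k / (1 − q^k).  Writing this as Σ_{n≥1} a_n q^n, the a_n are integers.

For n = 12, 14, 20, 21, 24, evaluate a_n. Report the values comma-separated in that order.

d|12:{1,2,3,4,6,12}  Σf=1+8+27+64+216+1728=2044
d|14:{1,2,7,14}  Σf=1+8+343+2744=3096
d|20:{20,10,5,4,2,1}  Σf=8000+1000+125+64+8+1=9198
d|21:{21,7,3,1}  Σf=9261+343+27+1=9632
n=24: 1·24 2·12 3·8 4·6 6·4 8·3 12·2 24·1  f→[1+8+27+64+216+512+1728+13824]=16380

2044, 3096, 9198, 9632, 16380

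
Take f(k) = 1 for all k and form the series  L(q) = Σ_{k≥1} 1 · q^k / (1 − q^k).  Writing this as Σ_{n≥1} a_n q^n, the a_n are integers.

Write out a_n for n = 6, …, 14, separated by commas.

4, 2, 4, 3, 4, 2, 6, 2, 4

d|6:{1,2,3,6}  Σf=1+1+1+1=4
[q^7] f(1)=1,f(7)=1 ⇒ 2
[q^8] f(8)=1,f(4)=1,f(2)=1,f(1)=1 ⇒ 4
q^9  k|9↦f(k): 1:1 3:1 9:1  a_9=3
q^10  k|10↦f(k): 1:1 2:1 5:1 10:1  a_10=4
q^11  k|11↦f(k): 1:1 11:1  a_11=2
n=12: 1·12 2·6 3·4 4·3 6·2 12·1  f→[1+1+1+1+1+1]=6
n=13: 1·13 13·1  f→[1+1]=2
d|14:{1,2,7,14}  Σf=1+1+1+1=4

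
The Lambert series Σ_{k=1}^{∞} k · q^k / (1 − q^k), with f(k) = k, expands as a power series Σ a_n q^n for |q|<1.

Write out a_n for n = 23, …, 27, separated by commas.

d|23:{1,23}  Σf=1+23=24
d|24:{1,2,3,4,6,8,12,24}  Σf=1+2+3+4+6+8+12+24=60
[q^25] f(25)=25,f(5)=5,f(1)=1 ⇒ 31
d|26:{1,2,13,26}  Σf=1+2+13+26=42
[q^27] f(1)=1,f(3)=3,f(9)=9,f(27)=27 ⇒ 40

24, 60, 31, 42, 40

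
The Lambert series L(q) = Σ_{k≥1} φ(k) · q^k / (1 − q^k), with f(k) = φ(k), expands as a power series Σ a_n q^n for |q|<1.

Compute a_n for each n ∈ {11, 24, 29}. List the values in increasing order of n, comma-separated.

[q^11] φ(1)=1,φ(11)=10 ⇒ 11
q^24  k|24↦φ(k): 1:1 2:1 3:2 4:2 6:2 8:4 12:4 24:8  a_24=24
q^29  k|29↦φ(k): 29:28 1:1  a_29=29

11, 24, 29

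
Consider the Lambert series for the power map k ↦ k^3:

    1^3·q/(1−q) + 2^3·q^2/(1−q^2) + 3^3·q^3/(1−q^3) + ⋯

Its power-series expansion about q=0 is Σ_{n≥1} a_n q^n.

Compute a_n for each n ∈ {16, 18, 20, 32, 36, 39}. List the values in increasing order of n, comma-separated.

4681, 6813, 9198, 37449, 55261, 61544

d|16:{1,2,4,8,16}  Σf=1+8+64+512+4096=4681
n=18: 18·1 9·2 6·3 3·6 2·9 1·18  f→[5832+729+216+27+8+1]=6813
d|20:{1,2,4,5,10,20}  Σf=1+8+64+125+1000+8000=9198
d|32:{1,2,4,8,16,32}  Σf=1+8+64+512+4096+32768=37449
d|36:{36,18,12,9,6,4,3,2,1}  Σf=46656+5832+1728+729+216+64+27+8+1=55261
q^39  k|39↦f(k): 1:1 3:27 13:2197 39:59319  a_39=61544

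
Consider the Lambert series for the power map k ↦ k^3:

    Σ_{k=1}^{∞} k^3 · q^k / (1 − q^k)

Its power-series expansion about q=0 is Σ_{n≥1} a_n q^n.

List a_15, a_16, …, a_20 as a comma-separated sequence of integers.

3528, 4681, 4914, 6813, 6860, 9198

d|15:{1,3,5,15}  Σf=1+27+125+3375=3528
[q^16] f(1)=1,f(2)=8,f(4)=64,f(8)=512,f(16)=4096 ⇒ 4681
n=17: 1·17 17·1  f→[1+4913]=4914
d|18:{18,9,6,3,2,1}  Σf=5832+729+216+27+8+1=6813
d|19:{1,19}  Σf=1+6859=6860
n=20: 1·20 2·10 4·5 5·4 10·2 20·1  f→[1+8+64+125+1000+8000]=9198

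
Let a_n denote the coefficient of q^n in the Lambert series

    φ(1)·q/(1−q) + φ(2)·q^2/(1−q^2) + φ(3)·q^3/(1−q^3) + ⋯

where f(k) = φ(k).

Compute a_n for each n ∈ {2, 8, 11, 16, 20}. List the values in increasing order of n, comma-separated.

[q^2] φ(2)=1,φ(1)=1 ⇒ 2
q^8  k|8↦φ(k): 1:1 2:1 4:2 8:4  a_8=8
d|11:{11,1}  Σφ=10+1=11
n=16: 1·16 2·8 4·4 8·2 16·1  φ→[1+1+2+4+8]=16
d|20:{1,2,4,5,10,20}  Σφ=1+1+2+4+4+8=20

2, 8, 11, 16, 20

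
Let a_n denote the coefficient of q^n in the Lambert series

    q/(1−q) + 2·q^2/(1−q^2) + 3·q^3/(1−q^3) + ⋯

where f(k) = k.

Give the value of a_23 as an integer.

q^23  k|23↦f(k): 1:1 23:23  a_23=24

a_23 = 24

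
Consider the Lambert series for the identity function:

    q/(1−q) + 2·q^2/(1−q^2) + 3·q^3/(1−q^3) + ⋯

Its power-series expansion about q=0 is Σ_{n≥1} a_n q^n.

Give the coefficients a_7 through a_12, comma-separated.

8, 15, 13, 18, 12, 28

[q^7] f(1)=1,f(7)=7 ⇒ 8
[q^8] f(8)=8,f(4)=4,f(2)=2,f(1)=1 ⇒ 15
d|9:{1,3,9}  Σf=1+3+9=13
[q^10] f(10)=10,f(5)=5,f(2)=2,f(1)=1 ⇒ 18
d|11:{1,11}  Σf=1+11=12
q^12  k|12↦f(k): 12:12 6:6 4:4 3:3 2:2 1:1  a_12=28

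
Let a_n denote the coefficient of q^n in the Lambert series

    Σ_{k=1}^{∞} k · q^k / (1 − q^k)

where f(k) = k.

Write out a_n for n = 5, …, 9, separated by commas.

[q^5] f(5)=5,f(1)=1 ⇒ 6
[q^6] f(1)=1,f(2)=2,f(3)=3,f(6)=6 ⇒ 12
[q^7] f(7)=7,f(1)=1 ⇒ 8
d|8:{8,4,2,1}  Σf=8+4+2+1=15
n=9: 9·1 3·3 1·9  f→[9+3+1]=13

6, 12, 8, 15, 13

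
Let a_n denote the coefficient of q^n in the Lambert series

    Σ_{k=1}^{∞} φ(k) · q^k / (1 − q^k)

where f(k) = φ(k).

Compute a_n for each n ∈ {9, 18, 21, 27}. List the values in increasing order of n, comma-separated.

n=9: 1·9 3·3 9·1  φ→[1+2+6]=9
n=18: 18·1 9·2 6·3 3·6 2·9 1·18  φ→[6+6+2+2+1+1]=18
n=21: 21·1 7·3 3·7 1·21  φ→[12+6+2+1]=21
n=27: 27·1 9·3 3·9 1·27  φ→[18+6+2+1]=27

9, 18, 21, 27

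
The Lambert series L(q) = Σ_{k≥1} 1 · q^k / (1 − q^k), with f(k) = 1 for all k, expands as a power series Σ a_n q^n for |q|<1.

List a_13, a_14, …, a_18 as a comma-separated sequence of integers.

2, 4, 4, 5, 2, 6

[q^13] f(1)=1,f(13)=1 ⇒ 2
n=14: 1·14 2·7 7·2 14·1  f→[1+1+1+1]=4
d|15:{15,5,3,1}  Σf=1+1+1+1=4
[q^16] f(1)=1,f(2)=1,f(4)=1,f(8)=1,f(16)=1 ⇒ 5
q^17  k|17↦f(k): 17:1 1:1  a_17=2
n=18: 18·1 9·2 6·3 3·6 2·9 1·18  f→[1+1+1+1+1+1]=6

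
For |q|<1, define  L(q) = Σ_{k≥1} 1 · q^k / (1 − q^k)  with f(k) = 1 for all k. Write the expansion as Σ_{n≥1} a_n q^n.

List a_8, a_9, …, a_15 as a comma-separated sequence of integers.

4, 3, 4, 2, 6, 2, 4, 4

q^8  k|8↦f(k): 8:1 4:1 2:1 1:1  a_8=4
[q^9] f(9)=1,f(3)=1,f(1)=1 ⇒ 3
d|10:{10,5,2,1}  Σf=1+1+1+1=4
q^11  k|11↦f(k): 1:1 11:1  a_11=2
n=12: 12·1 6·2 4·3 3·4 2·6 1·12  f→[1+1+1+1+1+1]=6
d|13:{1,13}  Σf=1+1=2
d|14:{1,2,7,14}  Σf=1+1+1+1=4
n=15: 15·1 5·3 3·5 1·15  f→[1+1+1+1]=4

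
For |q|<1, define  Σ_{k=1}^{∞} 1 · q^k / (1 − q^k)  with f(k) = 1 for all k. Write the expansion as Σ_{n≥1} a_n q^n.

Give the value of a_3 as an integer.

a_3 = 2

[q^3] f(3)=1,f(1)=1 ⇒ 2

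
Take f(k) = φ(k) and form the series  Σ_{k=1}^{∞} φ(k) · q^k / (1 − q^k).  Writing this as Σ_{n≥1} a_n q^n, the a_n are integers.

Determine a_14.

[q^14] φ(14)=6,φ(7)=6,φ(2)=1,φ(1)=1 ⇒ 14

a_14 = 14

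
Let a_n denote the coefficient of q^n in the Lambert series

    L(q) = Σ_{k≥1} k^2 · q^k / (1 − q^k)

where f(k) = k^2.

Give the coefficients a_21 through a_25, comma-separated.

500, 610, 530, 850, 651

n=21: 1·21 3·7 7·3 21·1  f→[1+9+49+441]=500
d|22:{1,2,11,22}  Σf=1+4+121+484=610
d|23:{1,23}  Σf=1+529=530
d|24:{24,12,8,6,4,3,2,1}  Σf=576+144+64+36+16+9+4+1=850
[q^25] f(25)=625,f(5)=25,f(1)=1 ⇒ 651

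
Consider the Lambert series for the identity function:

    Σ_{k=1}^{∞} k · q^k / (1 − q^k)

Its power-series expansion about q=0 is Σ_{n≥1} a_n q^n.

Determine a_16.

a_16 = 31

[q^16] f(1)=1,f(2)=2,f(4)=4,f(8)=8,f(16)=16 ⇒ 31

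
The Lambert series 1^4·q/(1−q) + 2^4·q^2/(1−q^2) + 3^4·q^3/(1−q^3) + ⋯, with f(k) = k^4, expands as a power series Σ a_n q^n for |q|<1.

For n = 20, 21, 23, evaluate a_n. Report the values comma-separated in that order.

q^20  k|20↦f(k): 20:160000 10:10000 5:625 4:256 2:16 1:1  a_20=170898
[q^21] f(1)=1,f(3)=81,f(7)=2401,f(21)=194481 ⇒ 196964
d|23:{23,1}  Σf=279841+1=279842

170898, 196964, 279842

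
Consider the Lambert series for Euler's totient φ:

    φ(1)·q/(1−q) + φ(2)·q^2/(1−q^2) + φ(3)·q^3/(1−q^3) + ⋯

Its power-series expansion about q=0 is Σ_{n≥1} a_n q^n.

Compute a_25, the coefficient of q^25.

n=25: 25·1 5·5 1·25  φ→[20+4+1]=25

a_25 = 25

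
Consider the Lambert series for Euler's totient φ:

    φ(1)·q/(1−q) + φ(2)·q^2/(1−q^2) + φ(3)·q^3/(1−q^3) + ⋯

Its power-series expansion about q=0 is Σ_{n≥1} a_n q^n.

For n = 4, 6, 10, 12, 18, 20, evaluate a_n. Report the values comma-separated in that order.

n=4: 1·4 2·2 4·1  φ→[1+1+2]=4
[q^6] φ(6)=2,φ(3)=2,φ(2)=1,φ(1)=1 ⇒ 6
[q^10] φ(10)=4,φ(5)=4,φ(2)=1,φ(1)=1 ⇒ 10
n=12: 12·1 6·2 4·3 3·4 2·6 1·12  φ→[4+2+2+2+1+1]=12
q^18  k|18↦φ(k): 1:1 2:1 3:2 6:2 9:6 18:6  a_18=18
[q^20] φ(1)=1,φ(2)=1,φ(4)=2,φ(5)=4,φ(10)=4,φ(20)=8 ⇒ 20

4, 6, 10, 12, 18, 20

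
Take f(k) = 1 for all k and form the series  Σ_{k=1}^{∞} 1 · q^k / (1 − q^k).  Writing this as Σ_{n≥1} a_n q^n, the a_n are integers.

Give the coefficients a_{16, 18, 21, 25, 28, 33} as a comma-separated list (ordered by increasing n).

q^16  k|16↦f(k): 1:1 2:1 4:1 8:1 16:1  a_16=5
d|18:{18,9,6,3,2,1}  Σf=1+1+1+1+1+1=6
d|21:{21,7,3,1}  Σf=1+1+1+1=4
n=25: 1·25 5·5 25·1  f→[1+1+1]=3
d|28:{28,14,7,4,2,1}  Σf=1+1+1+1+1+1=6
[q^33] f(1)=1,f(3)=1,f(11)=1,f(33)=1 ⇒ 4

5, 6, 4, 3, 6, 4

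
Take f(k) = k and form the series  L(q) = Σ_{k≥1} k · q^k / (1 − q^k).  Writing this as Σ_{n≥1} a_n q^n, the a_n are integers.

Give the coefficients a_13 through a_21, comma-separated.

n=13: 1·13 13·1  f→[1+13]=14
q^14  k|14↦f(k): 1:1 2:2 7:7 14:14  a_14=24
d|15:{15,5,3,1}  Σf=15+5+3+1=24
n=16: 1·16 2·8 4·4 8·2 16·1  f→[1+2+4+8+16]=31
[q^17] f(1)=1,f(17)=17 ⇒ 18
q^18  k|18↦f(k): 1:1 2:2 3:3 6:6 9:9 18:18  a_18=39
q^19  k|19↦f(k): 19:19 1:1  a_19=20
n=20: 1·20 2·10 4·5 5·4 10·2 20·1  f→[1+2+4+5+10+20]=42
q^21  k|21↦f(k): 21:21 7:7 3:3 1:1  a_21=32

14, 24, 24, 31, 18, 39, 20, 42, 32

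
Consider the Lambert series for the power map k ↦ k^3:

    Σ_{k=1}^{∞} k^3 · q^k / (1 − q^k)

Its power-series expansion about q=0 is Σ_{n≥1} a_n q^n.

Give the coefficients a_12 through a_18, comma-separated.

n=12: 12·1 6·2 4·3 3·4 2·6 1·12  f→[1728+216+64+27+8+1]=2044
[q^13] f(13)=2197,f(1)=1 ⇒ 2198
n=14: 1·14 2·7 7·2 14·1  f→[1+8+343+2744]=3096
n=15: 15·1 5·3 3·5 1·15  f→[3375+125+27+1]=3528
[q^16] f(16)=4096,f(8)=512,f(4)=64,f(2)=8,f(1)=1 ⇒ 4681
n=17: 1·17 17·1  f→[1+4913]=4914
d|18:{18,9,6,3,2,1}  Σf=5832+729+216+27+8+1=6813

2044, 2198, 3096, 3528, 4681, 4914, 6813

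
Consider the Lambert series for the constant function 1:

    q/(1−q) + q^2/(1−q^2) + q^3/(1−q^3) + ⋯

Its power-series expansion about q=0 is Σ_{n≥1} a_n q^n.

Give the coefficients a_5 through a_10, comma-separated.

2, 4, 2, 4, 3, 4

n=5: 1·5 5·1  f→[1+1]=2
q^6  k|6↦f(k): 1:1 2:1 3:1 6:1  a_6=4
[q^7] f(7)=1,f(1)=1 ⇒ 2
d|8:{8,4,2,1}  Σf=1+1+1+1=4
d|9:{1,3,9}  Σf=1+1+1=3
n=10: 1·10 2·5 5·2 10·1  f→[1+1+1+1]=4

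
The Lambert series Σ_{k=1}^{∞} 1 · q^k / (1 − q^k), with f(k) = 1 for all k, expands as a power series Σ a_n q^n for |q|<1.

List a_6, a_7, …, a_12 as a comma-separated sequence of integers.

q^6  k|6↦f(k): 1:1 2:1 3:1 6:1  a_6=4
q^7  k|7↦f(k): 1:1 7:1  a_7=2
[q^8] f(8)=1,f(4)=1,f(2)=1,f(1)=1 ⇒ 4
q^9  k|9↦f(k): 1:1 3:1 9:1  a_9=3
q^10  k|10↦f(k): 10:1 5:1 2:1 1:1  a_10=4
d|11:{1,11}  Σf=1+1=2
[q^12] f(12)=1,f(6)=1,f(4)=1,f(3)=1,f(2)=1,f(1)=1 ⇒ 6

4, 2, 4, 3, 4, 2, 6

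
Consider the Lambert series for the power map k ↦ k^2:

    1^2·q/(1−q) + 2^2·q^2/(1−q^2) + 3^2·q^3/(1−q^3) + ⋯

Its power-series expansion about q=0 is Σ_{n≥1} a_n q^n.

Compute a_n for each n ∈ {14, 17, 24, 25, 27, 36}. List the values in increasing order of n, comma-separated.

250, 290, 850, 651, 820, 1911

[q^14] f(1)=1,f(2)=4,f(7)=49,f(14)=196 ⇒ 250
n=17: 1·17 17·1  f→[1+289]=290
n=24: 24·1 12·2 8·3 6·4 4·6 3·8 2·12 1·24  f→[576+144+64+36+16+9+4+1]=850
d|25:{25,5,1}  Σf=625+25+1=651
n=27: 1·27 3·9 9·3 27·1  f→[1+9+81+729]=820
[q^36] f(36)=1296,f(18)=324,f(12)=144,f(9)=81,f(6)=36,f(4)=16,f(3)=9,f(2)=4,f(1)=1 ⇒ 1911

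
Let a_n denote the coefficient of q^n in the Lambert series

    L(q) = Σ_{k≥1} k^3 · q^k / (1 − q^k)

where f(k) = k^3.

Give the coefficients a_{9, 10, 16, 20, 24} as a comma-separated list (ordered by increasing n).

757, 1134, 4681, 9198, 16380

d|9:{1,3,9}  Σf=1+27+729=757
d|10:{10,5,2,1}  Σf=1000+125+8+1=1134
n=16: 1·16 2·8 4·4 8·2 16·1  f→[1+8+64+512+4096]=4681
n=20: 1·20 2·10 4·5 5·4 10·2 20·1  f→[1+8+64+125+1000+8000]=9198
n=24: 24·1 12·2 8·3 6·4 4·6 3·8 2·12 1·24  f→[13824+1728+512+216+64+27+8+1]=16380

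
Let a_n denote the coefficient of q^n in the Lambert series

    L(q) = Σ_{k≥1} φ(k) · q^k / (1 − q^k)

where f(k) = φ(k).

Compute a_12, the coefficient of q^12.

n=12: 12·1 6·2 4·3 3·4 2·6 1·12  φ→[4+2+2+2+1+1]=12

a_12 = 12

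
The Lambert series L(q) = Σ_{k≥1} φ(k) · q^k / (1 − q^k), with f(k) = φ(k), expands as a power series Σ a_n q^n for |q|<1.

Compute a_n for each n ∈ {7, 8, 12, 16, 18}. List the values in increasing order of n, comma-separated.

d|7:{1,7}  Σφ=1+6=7
q^8  k|8↦φ(k): 8:4 4:2 2:1 1:1  a_8=8
[q^12] φ(12)=4,φ(6)=2,φ(4)=2,φ(3)=2,φ(2)=1,φ(1)=1 ⇒ 12
d|16:{16,8,4,2,1}  Σφ=8+4+2+1+1=16
[q^18] φ(1)=1,φ(2)=1,φ(3)=2,φ(6)=2,φ(9)=6,φ(18)=6 ⇒ 18

7, 8, 12, 16, 18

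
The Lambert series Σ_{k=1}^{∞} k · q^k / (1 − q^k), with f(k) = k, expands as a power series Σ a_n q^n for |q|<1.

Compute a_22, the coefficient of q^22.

[q^22] f(1)=1,f(2)=2,f(11)=11,f(22)=22 ⇒ 36

a_22 = 36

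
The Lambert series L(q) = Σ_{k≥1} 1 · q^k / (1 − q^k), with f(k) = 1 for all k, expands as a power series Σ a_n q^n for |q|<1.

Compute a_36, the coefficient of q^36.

a_36 = 9

[q^36] f(1)=1,f(2)=1,f(3)=1,f(4)=1,f(6)=1,f(9)=1,f(12)=1,f(18)=1,f(36)=1 ⇒ 9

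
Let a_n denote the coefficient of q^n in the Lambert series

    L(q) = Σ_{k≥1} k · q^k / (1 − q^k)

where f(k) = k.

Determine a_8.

d|8:{8,4,2,1}  Σf=8+4+2+1=15

a_8 = 15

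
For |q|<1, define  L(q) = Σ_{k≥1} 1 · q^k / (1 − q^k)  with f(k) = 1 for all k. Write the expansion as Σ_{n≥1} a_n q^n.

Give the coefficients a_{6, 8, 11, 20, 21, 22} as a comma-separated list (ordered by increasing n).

4, 4, 2, 6, 4, 4

[q^6] f(1)=1,f(2)=1,f(3)=1,f(6)=1 ⇒ 4
n=8: 8·1 4·2 2·4 1·8  f→[1+1+1+1]=4
q^11  k|11↦f(k): 1:1 11:1  a_11=2
n=20: 20·1 10·2 5·4 4·5 2·10 1·20  f→[1+1+1+1+1+1]=6
n=21: 1·21 3·7 7·3 21·1  f→[1+1+1+1]=4
q^22  k|22↦f(k): 22:1 11:1 2:1 1:1  a_22=4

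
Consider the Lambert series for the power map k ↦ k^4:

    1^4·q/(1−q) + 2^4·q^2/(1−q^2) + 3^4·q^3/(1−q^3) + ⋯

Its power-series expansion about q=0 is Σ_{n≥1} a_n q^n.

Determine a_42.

a_42 = 3348388

n=42: 1·42 2·21 3·14 6·7 7·6 14·3 21·2 42·1  f→[1+16+81+1296+2401+38416+194481+3111696]=3348388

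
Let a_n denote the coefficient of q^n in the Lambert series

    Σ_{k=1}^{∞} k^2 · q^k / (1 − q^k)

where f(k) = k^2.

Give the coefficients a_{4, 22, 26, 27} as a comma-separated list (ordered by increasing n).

21, 610, 850, 820

q^4  k|4↦f(k): 4:16 2:4 1:1  a_4=21
d|22:{1,2,11,22}  Σf=1+4+121+484=610
[q^26] f(1)=1,f(2)=4,f(13)=169,f(26)=676 ⇒ 850
n=27: 1·27 3·9 9·3 27·1  f→[1+9+81+729]=820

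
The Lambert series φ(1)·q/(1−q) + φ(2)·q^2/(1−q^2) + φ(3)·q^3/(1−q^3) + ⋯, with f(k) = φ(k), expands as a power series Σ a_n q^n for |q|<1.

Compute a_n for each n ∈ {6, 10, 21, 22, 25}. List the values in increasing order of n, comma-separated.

[q^6] φ(1)=1,φ(2)=1,φ(3)=2,φ(6)=2 ⇒ 6
d|10:{10,5,2,1}  Σφ=4+4+1+1=10
q^21  k|21↦φ(k): 1:1 3:2 7:6 21:12  a_21=21
[q^22] φ(1)=1,φ(2)=1,φ(11)=10,φ(22)=10 ⇒ 22
d|25:{1,5,25}  Σφ=1+4+20=25

6, 10, 21, 22, 25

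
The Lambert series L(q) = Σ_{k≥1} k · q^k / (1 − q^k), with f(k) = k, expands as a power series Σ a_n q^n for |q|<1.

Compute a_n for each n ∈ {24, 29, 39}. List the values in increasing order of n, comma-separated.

q^24  k|24↦f(k): 1:1 2:2 3:3 4:4 6:6 8:8 12:12 24:24  a_24=60
[q^29] f(1)=1,f(29)=29 ⇒ 30
d|39:{1,3,13,39}  Σf=1+3+13+39=56

60, 30, 56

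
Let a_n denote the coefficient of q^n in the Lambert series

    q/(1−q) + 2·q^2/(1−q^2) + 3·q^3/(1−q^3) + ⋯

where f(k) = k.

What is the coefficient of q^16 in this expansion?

a_16 = 31

q^16  k|16↦f(k): 1:1 2:2 4:4 8:8 16:16  a_16=31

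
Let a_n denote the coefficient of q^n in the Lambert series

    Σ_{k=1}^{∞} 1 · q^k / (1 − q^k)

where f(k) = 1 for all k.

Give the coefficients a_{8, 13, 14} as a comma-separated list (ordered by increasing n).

4, 2, 4

d|8:{8,4,2,1}  Σf=1+1+1+1=4
n=13: 1·13 13·1  f→[1+1]=2
d|14:{1,2,7,14}  Σf=1+1+1+1=4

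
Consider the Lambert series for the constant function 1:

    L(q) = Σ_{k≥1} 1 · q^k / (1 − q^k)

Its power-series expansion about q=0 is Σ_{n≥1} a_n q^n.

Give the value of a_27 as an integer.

a_27 = 4

n=27: 27·1 9·3 3·9 1·27  f→[1+1+1+1]=4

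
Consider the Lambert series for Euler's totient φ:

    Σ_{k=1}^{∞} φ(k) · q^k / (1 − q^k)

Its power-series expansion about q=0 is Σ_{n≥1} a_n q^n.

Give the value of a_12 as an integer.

[q^12] φ(1)=1,φ(2)=1,φ(3)=2,φ(4)=2,φ(6)=2,φ(12)=4 ⇒ 12

a_12 = 12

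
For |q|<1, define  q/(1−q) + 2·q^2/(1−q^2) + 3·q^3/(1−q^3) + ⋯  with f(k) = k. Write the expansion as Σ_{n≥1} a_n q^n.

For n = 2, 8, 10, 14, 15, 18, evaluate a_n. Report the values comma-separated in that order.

q^2  k|2↦f(k): 1:1 2:2  a_2=3
q^8  k|8↦f(k): 1:1 2:2 4:4 8:8  a_8=15
d|10:{1,2,5,10}  Σf=1+2+5+10=18
d|14:{14,7,2,1}  Σf=14+7+2+1=24
d|15:{1,3,5,15}  Σf=1+3+5+15=24
n=18: 1·18 2·9 3·6 6·3 9·2 18·1  f→[1+2+3+6+9+18]=39

3, 15, 18, 24, 24, 39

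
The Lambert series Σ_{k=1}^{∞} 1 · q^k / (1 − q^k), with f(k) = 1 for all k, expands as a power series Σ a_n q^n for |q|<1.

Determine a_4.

a_4 = 3

q^4  k|4↦f(k): 4:1 2:1 1:1  a_4=3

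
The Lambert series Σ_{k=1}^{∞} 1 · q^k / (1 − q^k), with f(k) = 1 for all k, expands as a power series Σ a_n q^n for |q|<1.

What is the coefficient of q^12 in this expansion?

n=12: 12·1 6·2 4·3 3·4 2·6 1·12  f→[1+1+1+1+1+1]=6

a_12 = 6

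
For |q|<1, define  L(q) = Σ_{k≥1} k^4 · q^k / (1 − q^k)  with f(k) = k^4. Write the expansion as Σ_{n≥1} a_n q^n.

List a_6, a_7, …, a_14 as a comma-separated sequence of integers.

1394, 2402, 4369, 6643, 10642, 14642, 22386, 28562, 40834

n=6: 6·1 3·2 2·3 1·6  f→[1296+81+16+1]=1394
n=7: 1·7 7·1  f→[1+2401]=2402
d|8:{1,2,4,8}  Σf=1+16+256+4096=4369
q^9  k|9↦f(k): 9:6561 3:81 1:1  a_9=6643
[q^10] f(10)=10000,f(5)=625,f(2)=16,f(1)=1 ⇒ 10642
d|11:{1,11}  Σf=1+14641=14642
[q^12] f(12)=20736,f(6)=1296,f(4)=256,f(3)=81,f(2)=16,f(1)=1 ⇒ 22386
[q^13] f(13)=28561,f(1)=1 ⇒ 28562
n=14: 14·1 7·2 2·7 1·14  f→[38416+2401+16+1]=40834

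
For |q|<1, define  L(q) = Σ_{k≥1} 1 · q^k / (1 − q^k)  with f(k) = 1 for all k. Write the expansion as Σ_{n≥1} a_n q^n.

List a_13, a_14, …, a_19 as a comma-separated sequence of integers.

q^13  k|13↦f(k): 13:1 1:1  a_13=2
q^14  k|14↦f(k): 1:1 2:1 7:1 14:1  a_14=4
n=15: 1·15 3·5 5·3 15·1  f→[1+1+1+1]=4
q^16  k|16↦f(k): 16:1 8:1 4:1 2:1 1:1  a_16=5
d|17:{17,1}  Σf=1+1=2
[q^18] f(18)=1,f(9)=1,f(6)=1,f(3)=1,f(2)=1,f(1)=1 ⇒ 6
d|19:{1,19}  Σf=1+1=2

2, 4, 4, 5, 2, 6, 2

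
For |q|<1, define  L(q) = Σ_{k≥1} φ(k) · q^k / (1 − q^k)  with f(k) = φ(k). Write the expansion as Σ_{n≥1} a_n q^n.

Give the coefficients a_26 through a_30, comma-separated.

d|26:{26,13,2,1}  Σφ=12+12+1+1=26
d|27:{1,3,9,27}  Σφ=1+2+6+18=27
n=28: 1·28 2·14 4·7 7·4 14·2 28·1  φ→[1+1+2+6+6+12]=28
n=29: 29·1 1·29  φ→[28+1]=29
[q^30] φ(30)=8,φ(15)=8,φ(10)=4,φ(6)=2,φ(5)=4,φ(3)=2,φ(2)=1,φ(1)=1 ⇒ 30

26, 27, 28, 29, 30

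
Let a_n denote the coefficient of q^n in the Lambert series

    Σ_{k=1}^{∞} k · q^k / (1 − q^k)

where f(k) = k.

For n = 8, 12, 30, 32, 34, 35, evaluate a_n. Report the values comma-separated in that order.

15, 28, 72, 63, 54, 48

n=8: 1·8 2·4 4·2 8·1  f→[1+2+4+8]=15
d|12:{12,6,4,3,2,1}  Σf=12+6+4+3+2+1=28
q^30  k|30↦f(k): 1:1 2:2 3:3 5:5 6:6 10:10 15:15 30:30  a_30=72
d|32:{1,2,4,8,16,32}  Σf=1+2+4+8+16+32=63
[q^34] f(34)=34,f(17)=17,f(2)=2,f(1)=1 ⇒ 54
d|35:{1,5,7,35}  Σf=1+5+7+35=48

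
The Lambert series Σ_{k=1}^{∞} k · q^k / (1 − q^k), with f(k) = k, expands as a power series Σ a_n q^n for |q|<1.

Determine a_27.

a_27 = 40

n=27: 27·1 9·3 3·9 1·27  f→[27+9+3+1]=40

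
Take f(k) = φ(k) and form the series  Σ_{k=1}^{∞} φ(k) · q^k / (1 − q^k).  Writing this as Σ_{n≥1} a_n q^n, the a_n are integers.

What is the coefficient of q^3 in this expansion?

n=3: 3·1 1·3  φ→[2+1]=3

a_3 = 3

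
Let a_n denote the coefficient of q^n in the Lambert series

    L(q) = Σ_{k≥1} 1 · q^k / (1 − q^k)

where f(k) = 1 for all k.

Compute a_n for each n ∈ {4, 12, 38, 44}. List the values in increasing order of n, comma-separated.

3, 6, 4, 6

n=4: 4·1 2·2 1·4  f→[1+1+1]=3
n=12: 12·1 6·2 4·3 3·4 2·6 1·12  f→[1+1+1+1+1+1]=6
n=38: 1·38 2·19 19·2 38·1  f→[1+1+1+1]=4
n=44: 44·1 22·2 11·4 4·11 2·22 1·44  f→[1+1+1+1+1+1]=6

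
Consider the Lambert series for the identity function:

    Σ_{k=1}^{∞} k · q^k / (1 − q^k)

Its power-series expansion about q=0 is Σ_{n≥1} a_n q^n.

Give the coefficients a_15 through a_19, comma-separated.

[q^15] f(1)=1,f(3)=3,f(5)=5,f(15)=15 ⇒ 24
[q^16] f(1)=1,f(2)=2,f(4)=4,f(8)=8,f(16)=16 ⇒ 31
d|17:{1,17}  Σf=1+17=18
[q^18] f(18)=18,f(9)=9,f(6)=6,f(3)=3,f(2)=2,f(1)=1 ⇒ 39
[q^19] f(1)=1,f(19)=19 ⇒ 20

24, 31, 18, 39, 20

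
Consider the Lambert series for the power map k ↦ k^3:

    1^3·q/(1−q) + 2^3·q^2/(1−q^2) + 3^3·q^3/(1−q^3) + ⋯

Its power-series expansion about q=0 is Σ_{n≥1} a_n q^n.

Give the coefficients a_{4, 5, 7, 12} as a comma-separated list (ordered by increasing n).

[q^4] f(1)=1,f(2)=8,f(4)=64 ⇒ 73
[q^5] f(5)=125,f(1)=1 ⇒ 126
q^7  k|7↦f(k): 7:343 1:1  a_7=344
d|12:{12,6,4,3,2,1}  Σf=1728+216+64+27+8+1=2044

73, 126, 344, 2044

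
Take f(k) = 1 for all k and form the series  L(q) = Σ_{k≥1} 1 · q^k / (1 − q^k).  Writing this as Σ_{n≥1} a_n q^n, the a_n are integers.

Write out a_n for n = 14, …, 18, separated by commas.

4, 4, 5, 2, 6

q^14  k|14↦f(k): 14:1 7:1 2:1 1:1  a_14=4
q^15  k|15↦f(k): 1:1 3:1 5:1 15:1  a_15=4
n=16: 1·16 2·8 4·4 8·2 16·1  f→[1+1+1+1+1]=5
d|17:{17,1}  Σf=1+1=2
q^18  k|18↦f(k): 1:1 2:1 3:1 6:1 9:1 18:1  a_18=6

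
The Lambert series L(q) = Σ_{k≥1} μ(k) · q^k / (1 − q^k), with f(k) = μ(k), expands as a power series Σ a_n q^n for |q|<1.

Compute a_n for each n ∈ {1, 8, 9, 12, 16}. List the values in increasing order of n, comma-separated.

n=1: 1·1  μ→[1]=1
n=8: 8·1 4·2 2·4 1·8  μ→[0+0+(-1)+1]=0
n=9: 9·1 3·3 1·9  μ→[0+(-1)+1]=0
[q^12] μ(12)=0,μ(6)=1,μ(4)=0,μ(3)=-1,μ(2)=-1,μ(1)=1 ⇒ 0
d|16:{16,8,4,2,1}  Σμ=0+0+0+(-1)+1=0

1, 0, 0, 0, 0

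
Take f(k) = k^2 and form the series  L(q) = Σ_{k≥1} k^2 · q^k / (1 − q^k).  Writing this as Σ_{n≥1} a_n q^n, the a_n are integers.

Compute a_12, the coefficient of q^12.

a_12 = 210

q^12  k|12↦f(k): 12:144 6:36 4:16 3:9 2:4 1:1  a_12=210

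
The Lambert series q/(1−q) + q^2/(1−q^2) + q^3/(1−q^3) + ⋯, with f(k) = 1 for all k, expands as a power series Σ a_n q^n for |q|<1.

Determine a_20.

a_20 = 6

[q^20] f(1)=1,f(2)=1,f(4)=1,f(5)=1,f(10)=1,f(20)=1 ⇒ 6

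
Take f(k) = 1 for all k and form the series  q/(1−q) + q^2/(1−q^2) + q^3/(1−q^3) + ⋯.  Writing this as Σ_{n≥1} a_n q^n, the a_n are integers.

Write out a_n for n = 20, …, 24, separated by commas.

6, 4, 4, 2, 8

[q^20] f(20)=1,f(10)=1,f(5)=1,f(4)=1,f(2)=1,f(1)=1 ⇒ 6
[q^21] f(21)=1,f(7)=1,f(3)=1,f(1)=1 ⇒ 4
n=22: 1·22 2·11 11·2 22·1  f→[1+1+1+1]=4
n=23: 1·23 23·1  f→[1+1]=2
[q^24] f(24)=1,f(12)=1,f(8)=1,f(6)=1,f(4)=1,f(3)=1,f(2)=1,f(1)=1 ⇒ 8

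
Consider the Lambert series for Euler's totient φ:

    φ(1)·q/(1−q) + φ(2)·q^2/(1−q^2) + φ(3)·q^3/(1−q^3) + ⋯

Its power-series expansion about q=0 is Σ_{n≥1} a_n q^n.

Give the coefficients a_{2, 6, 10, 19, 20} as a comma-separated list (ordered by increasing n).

d|2:{2,1}  Σφ=1+1=2
q^6  k|6↦φ(k): 1:1 2:1 3:2 6:2  a_6=6
d|10:{10,5,2,1}  Σφ=4+4+1+1=10
d|19:{19,1}  Σφ=18+1=19
q^20  k|20↦φ(k): 20:8 10:4 5:4 4:2 2:1 1:1  a_20=20

2, 6, 10, 19, 20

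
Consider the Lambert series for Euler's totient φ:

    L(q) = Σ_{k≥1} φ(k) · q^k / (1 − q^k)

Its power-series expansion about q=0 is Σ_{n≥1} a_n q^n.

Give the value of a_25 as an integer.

q^25  k|25↦φ(k): 25:20 5:4 1:1  a_25=25

a_25 = 25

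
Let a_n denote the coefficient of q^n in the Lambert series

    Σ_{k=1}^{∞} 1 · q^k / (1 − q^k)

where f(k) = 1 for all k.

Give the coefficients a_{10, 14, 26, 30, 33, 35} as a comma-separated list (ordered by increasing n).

4, 4, 4, 8, 4, 4

[q^10] f(10)=1,f(5)=1,f(2)=1,f(1)=1 ⇒ 4
[q^14] f(14)=1,f(7)=1,f(2)=1,f(1)=1 ⇒ 4
d|26:{26,13,2,1}  Σf=1+1+1+1=4
q^30  k|30↦f(k): 30:1 15:1 10:1 6:1 5:1 3:1 2:1 1:1  a_30=8
[q^33] f(33)=1,f(11)=1,f(3)=1,f(1)=1 ⇒ 4
[q^35] f(35)=1,f(7)=1,f(5)=1,f(1)=1 ⇒ 4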